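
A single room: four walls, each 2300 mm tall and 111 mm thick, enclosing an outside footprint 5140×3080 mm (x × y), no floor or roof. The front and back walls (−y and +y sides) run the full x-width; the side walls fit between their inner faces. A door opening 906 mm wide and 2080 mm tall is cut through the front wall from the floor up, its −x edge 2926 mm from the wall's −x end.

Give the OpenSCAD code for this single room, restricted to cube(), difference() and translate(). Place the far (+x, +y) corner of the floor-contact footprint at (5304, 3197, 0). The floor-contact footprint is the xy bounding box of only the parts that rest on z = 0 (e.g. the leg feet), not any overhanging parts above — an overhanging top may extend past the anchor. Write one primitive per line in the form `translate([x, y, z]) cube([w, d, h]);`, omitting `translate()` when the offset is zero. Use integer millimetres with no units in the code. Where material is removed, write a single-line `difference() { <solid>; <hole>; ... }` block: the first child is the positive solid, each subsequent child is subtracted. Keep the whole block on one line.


difference() { translate([164, 117, 0]) cube([5140, 111, 2300]); translate([3090, 117, 0]) cube([906, 111, 2080]); }
translate([164, 3086, 0]) cube([5140, 111, 2300]);
translate([164, 228, 0]) cube([111, 2858, 2300]);
translate([5193, 228, 0]) cube([111, 2858, 2300]);


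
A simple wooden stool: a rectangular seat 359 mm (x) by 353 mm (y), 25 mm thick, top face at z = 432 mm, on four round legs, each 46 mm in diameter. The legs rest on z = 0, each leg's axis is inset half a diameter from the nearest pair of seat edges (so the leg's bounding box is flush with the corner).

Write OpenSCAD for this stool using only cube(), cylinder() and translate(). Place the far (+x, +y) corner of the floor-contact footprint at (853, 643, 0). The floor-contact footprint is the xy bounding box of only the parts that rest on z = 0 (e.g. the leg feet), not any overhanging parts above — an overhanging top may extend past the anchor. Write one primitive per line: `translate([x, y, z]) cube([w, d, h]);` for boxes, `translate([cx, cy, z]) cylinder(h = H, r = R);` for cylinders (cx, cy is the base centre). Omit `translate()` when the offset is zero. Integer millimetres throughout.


// leg_h = 432 - 25 = 407
translate([494, 290, 407]) cube([359, 353, 25]);
translate([517, 313, 0]) cylinder(h = 407, r = 23);
translate([830, 313, 0]) cylinder(h = 407, r = 23);
translate([517, 620, 0]) cylinder(h = 407, r = 23);
translate([830, 620, 0]) cylinder(h = 407, r = 23);


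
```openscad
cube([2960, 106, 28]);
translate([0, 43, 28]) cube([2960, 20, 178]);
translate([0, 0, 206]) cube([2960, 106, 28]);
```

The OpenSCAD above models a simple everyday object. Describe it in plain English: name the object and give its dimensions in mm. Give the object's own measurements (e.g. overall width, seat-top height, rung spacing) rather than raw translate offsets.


An I-beam lying along x, 2960 mm long. Overall section height 234 mm. Two flanges 106 mm wide (y) and 28 mm thick, one on the floor and one at the top; a web 20 mm thick runs between them, centred on the flange width.


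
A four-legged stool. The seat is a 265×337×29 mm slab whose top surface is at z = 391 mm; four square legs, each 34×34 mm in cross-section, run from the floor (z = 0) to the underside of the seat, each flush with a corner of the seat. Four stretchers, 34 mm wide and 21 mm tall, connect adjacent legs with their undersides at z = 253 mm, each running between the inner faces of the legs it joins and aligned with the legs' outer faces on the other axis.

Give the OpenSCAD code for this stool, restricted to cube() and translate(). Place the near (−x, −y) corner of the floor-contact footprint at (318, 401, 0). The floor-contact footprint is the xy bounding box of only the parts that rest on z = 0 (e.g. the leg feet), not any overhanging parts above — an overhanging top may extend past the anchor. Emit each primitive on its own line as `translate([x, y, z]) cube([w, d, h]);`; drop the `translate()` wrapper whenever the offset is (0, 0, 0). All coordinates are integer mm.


translate([318, 401, 362]) cube([265, 337, 29]);
translate([318, 401, 0]) cube([34, 34, 362]);
translate([549, 401, 0]) cube([34, 34, 362]);
translate([318, 704, 0]) cube([34, 34, 362]);
translate([549, 704, 0]) cube([34, 34, 362]);
translate([352, 401, 253]) cube([197, 34, 21]);
translate([352, 704, 253]) cube([197, 34, 21]);
translate([318, 435, 253]) cube([34, 269, 21]);
translate([549, 435, 253]) cube([34, 269, 21]);


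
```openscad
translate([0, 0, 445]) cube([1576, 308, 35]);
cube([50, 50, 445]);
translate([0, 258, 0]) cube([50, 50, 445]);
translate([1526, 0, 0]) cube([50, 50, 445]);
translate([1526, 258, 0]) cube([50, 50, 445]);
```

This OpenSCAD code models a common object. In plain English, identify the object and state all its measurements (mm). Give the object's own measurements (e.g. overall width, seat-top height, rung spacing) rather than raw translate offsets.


A bench: a 1576×308 mm seat slab, 35 mm thick, top at z = 480 mm, on four 50×50 mm square legs flush with the seat corners and standing on z = 0.


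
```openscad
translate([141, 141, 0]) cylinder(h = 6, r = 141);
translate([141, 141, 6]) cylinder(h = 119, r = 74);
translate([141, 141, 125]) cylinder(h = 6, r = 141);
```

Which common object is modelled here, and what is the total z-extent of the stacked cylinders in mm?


A spool. The overall height is 131 mm.

Three coaxial cylinders, large–small–large — a spool. Two 6 mm flanges and a 119 mm core give 6 + 119 + 6 = 131 mm.


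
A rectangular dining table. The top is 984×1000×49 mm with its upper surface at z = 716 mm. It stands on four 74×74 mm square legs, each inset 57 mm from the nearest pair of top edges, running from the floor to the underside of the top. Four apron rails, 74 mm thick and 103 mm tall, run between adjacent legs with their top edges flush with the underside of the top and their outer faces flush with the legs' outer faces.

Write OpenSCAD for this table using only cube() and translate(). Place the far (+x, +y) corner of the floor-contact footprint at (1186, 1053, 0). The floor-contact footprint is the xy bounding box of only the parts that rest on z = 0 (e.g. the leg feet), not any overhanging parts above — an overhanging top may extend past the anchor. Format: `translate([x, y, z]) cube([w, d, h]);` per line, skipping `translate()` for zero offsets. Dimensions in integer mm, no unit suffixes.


translate([259, 110, 667]) cube([984, 1000, 49]);
translate([316, 167, 0]) cube([74, 74, 667]);
translate([1112, 167, 0]) cube([74, 74, 667]);
translate([316, 979, 0]) cube([74, 74, 667]);
translate([1112, 979, 0]) cube([74, 74, 667]);
translate([390, 167, 564]) cube([722, 74, 103]);
translate([390, 979, 564]) cube([722, 74, 103]);
translate([316, 241, 564]) cube([74, 738, 103]);
translate([1112, 241, 564]) cube([74, 738, 103]);


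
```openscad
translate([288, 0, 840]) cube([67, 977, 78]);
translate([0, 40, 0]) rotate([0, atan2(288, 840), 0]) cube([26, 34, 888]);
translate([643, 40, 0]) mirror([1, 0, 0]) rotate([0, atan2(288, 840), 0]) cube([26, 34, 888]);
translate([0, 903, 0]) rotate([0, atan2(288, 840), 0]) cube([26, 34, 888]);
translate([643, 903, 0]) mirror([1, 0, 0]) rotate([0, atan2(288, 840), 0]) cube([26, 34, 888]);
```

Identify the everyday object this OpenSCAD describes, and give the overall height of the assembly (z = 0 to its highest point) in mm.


A sawhorse. The overall height is 918 mm.

A beam across two mirrored pairs of raked legs — a sawhorse. The beam's underside is at z = 840 (matching the legs' vertical rise in atan2(288, 840)) and the beam is 78 mm tall, so its top is at 840 + 78 = 918 mm. The raked legs top out at the beam's underside, so that is the highest point.


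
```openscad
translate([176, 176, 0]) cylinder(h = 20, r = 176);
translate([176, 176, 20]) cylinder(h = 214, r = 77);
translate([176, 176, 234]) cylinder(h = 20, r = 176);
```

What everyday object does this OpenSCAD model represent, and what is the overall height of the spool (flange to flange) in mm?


A spool. The overall height is 254 mm.

Three coaxial cylinders, large–small–large — a spool. Two 20 mm flanges and a 214 mm core give 20 + 214 + 20 = 254 mm.


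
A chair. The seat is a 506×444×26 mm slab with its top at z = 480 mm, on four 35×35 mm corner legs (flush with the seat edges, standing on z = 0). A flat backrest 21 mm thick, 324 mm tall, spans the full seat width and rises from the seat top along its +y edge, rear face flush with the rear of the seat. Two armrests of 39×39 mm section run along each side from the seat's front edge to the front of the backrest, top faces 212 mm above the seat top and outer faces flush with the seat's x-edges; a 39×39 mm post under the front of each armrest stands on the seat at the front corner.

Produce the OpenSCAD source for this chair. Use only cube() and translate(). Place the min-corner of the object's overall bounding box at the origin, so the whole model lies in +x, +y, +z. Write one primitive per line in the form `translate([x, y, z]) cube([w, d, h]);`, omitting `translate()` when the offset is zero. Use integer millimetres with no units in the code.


translate([0, 0, 454]) cube([506, 444, 26]);
cube([35, 35, 454]);
translate([471, 0, 0]) cube([35, 35, 454]);
translate([0, 409, 0]) cube([35, 35, 454]);
translate([471, 409, 0]) cube([35, 35, 454]);
translate([0, 423, 480]) cube([506, 21, 324]);
translate([0, 0, 653]) cube([39, 423, 39]);
translate([467, 0, 653]) cube([39, 423, 39]);
translate([0, 0, 480]) cube([39, 39, 173]);
translate([467, 0, 480]) cube([39, 39, 173]);


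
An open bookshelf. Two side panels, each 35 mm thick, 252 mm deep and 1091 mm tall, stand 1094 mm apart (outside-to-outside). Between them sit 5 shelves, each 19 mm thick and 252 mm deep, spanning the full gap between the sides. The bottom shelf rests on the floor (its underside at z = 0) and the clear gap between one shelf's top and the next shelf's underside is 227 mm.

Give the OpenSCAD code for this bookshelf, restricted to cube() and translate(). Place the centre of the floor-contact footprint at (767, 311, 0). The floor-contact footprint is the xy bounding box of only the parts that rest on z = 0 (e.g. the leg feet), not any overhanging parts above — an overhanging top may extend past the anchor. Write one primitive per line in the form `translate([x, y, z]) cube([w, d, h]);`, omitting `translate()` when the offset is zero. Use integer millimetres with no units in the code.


translate([220, 185, 0]) cube([35, 252, 1091]);
translate([1279, 185, 0]) cube([35, 252, 1091]);
translate([255, 185, 0]) cube([1024, 252, 19]);
translate([255, 185, 246]) cube([1024, 252, 19]);
translate([255, 185, 492]) cube([1024, 252, 19]);
translate([255, 185, 738]) cube([1024, 252, 19]);
translate([255, 185, 984]) cube([1024, 252, 19]);


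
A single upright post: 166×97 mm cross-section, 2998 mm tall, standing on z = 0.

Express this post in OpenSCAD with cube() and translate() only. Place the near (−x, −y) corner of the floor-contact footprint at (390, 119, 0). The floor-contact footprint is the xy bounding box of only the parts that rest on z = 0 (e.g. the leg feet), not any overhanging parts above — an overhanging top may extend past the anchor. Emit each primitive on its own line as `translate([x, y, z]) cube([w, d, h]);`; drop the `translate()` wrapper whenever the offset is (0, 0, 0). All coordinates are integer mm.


translate([390, 119, 0]) cube([166, 97, 2998]);


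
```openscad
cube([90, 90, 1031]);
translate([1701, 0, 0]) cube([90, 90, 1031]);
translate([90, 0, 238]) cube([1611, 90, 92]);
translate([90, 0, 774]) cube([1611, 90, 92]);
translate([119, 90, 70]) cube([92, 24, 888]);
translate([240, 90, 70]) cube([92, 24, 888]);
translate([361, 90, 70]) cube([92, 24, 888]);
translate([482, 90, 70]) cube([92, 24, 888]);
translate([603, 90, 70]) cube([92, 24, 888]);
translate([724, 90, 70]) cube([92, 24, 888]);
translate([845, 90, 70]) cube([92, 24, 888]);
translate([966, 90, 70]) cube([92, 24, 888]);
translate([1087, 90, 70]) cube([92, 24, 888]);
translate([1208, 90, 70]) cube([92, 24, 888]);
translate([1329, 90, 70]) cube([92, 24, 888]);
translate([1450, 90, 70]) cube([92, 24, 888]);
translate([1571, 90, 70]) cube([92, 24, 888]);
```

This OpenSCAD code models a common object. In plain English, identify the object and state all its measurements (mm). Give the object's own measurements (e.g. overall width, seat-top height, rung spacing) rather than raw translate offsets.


A fence section. Two 90×90 mm posts, 1031 mm tall, stand on the floor with a clear span of 1611 mm between their inner faces. Two horizontal rails of 90×92 mm section span the gap between the posts with their undersides at z = 238 mm and z = 774 mm, flush with the posts' −y face. 13 pickets, each 92 mm wide, 24 mm thick and 888 mm tall, are fixed to the +y face of the rails with their bottoms at z = 70 mm, spaced across the span with a 29 mm gap after the −x post and between neighbouring pickets, with 38 mm left before the +x post.


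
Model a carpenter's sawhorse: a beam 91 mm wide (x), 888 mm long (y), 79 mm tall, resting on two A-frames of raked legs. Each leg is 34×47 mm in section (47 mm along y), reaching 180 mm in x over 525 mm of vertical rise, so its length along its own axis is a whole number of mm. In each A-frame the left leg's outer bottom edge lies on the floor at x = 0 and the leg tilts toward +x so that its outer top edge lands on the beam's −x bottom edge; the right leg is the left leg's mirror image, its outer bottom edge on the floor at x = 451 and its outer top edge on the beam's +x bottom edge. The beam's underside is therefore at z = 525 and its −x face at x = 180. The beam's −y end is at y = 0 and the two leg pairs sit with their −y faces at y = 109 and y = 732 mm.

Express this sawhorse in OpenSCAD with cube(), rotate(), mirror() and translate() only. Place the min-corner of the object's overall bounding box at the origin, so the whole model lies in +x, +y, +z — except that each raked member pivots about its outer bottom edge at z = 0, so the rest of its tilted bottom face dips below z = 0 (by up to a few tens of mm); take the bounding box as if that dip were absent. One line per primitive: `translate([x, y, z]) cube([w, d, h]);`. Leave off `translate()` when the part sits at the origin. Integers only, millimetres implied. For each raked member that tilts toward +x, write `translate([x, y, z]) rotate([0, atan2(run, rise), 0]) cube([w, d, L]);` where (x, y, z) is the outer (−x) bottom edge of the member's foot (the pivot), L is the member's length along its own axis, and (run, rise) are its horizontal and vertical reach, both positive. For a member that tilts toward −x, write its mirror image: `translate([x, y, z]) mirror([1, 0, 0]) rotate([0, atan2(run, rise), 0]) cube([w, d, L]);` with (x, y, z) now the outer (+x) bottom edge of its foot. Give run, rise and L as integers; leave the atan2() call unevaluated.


translate([180, 0, 525]) cube([91, 888, 79]);
translate([0, 109, 0]) rotate([0, atan2(180, 525), 0]) cube([34, 47, 555]);
translate([451, 109, 0]) mirror([1, 0, 0]) rotate([0, atan2(180, 525), 0]) cube([34, 47, 555]);
translate([0, 732, 0]) rotate([0, atan2(180, 525), 0]) cube([34, 47, 555]);
translate([451, 732, 0]) mirror([1, 0, 0]) rotate([0, atan2(180, 525), 0]) cube([34, 47, 555]);


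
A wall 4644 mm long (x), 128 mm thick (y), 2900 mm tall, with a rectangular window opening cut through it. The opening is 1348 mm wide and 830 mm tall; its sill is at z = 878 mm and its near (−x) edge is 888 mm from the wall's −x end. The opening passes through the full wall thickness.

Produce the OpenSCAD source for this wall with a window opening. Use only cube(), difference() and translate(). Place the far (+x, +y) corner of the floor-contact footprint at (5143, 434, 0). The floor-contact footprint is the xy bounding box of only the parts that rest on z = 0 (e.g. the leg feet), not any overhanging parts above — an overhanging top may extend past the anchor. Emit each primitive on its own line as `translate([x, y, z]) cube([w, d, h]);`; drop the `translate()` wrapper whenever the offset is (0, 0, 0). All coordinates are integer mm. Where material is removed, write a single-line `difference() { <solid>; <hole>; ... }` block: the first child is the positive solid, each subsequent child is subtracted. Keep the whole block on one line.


difference() { translate([499, 306, 0]) cube([4644, 128, 2900]); translate([1387, 306, 878]) cube([1348, 128, 830]); }


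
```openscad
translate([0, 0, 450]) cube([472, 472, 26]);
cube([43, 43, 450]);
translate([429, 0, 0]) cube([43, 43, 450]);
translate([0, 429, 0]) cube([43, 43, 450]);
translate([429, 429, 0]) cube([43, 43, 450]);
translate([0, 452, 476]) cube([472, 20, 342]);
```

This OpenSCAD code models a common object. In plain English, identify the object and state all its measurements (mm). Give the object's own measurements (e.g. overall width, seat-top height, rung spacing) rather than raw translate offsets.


A chair. The seat is a 472×472×26 mm slab with its top at z = 476 mm, on four 43×43 mm corner legs (flush with the seat edges, standing on z = 0). A flat backrest 20 mm thick, 342 mm tall, spans the full seat width and rises from the seat top along its +y edge, rear face flush with the rear of the seat.


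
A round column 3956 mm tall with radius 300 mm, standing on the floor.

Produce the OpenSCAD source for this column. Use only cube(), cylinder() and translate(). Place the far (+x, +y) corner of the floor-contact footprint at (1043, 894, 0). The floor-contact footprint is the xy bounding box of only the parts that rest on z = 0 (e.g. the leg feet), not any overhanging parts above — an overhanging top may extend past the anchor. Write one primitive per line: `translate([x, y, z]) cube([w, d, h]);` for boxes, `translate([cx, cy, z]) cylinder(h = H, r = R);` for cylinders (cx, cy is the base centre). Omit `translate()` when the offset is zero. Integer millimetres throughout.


translate([743, 594, 0]) cylinder(h = 3956, r = 300);


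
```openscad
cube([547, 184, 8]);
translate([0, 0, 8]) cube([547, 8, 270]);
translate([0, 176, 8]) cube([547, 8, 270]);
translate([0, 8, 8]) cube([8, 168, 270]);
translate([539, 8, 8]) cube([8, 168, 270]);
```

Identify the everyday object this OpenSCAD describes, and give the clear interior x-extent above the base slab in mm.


An open box. The internal width is 531 mm.

A 547×184 base slab with four walls standing on it — an open box. The base is 547 mm wide and the walls are 8 mm thick, so the internal width is 547 − 2 × 8 = 531 mm.


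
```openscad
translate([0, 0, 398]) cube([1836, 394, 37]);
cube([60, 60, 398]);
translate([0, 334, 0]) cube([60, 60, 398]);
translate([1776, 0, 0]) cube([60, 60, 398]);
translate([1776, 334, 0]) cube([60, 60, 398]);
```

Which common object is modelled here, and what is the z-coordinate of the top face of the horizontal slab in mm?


A bench. The seat-top height is 435 mm.

A long slab on four corner posts — a bench. The slab sits at z = 398 with thickness 37, so the top is 398 + 37 = 435 mm.


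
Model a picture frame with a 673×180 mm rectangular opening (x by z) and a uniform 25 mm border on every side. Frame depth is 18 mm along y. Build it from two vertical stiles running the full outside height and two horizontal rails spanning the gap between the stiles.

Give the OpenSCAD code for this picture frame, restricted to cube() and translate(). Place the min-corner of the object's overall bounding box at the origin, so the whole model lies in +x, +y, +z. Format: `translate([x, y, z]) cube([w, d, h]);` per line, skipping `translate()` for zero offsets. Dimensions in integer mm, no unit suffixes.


cube([25, 18, 230]);
translate([698, 0, 0]) cube([25, 18, 230]);
translate([25, 0, 0]) cube([673, 18, 25]);
translate([25, 0, 205]) cube([673, 18, 25]);


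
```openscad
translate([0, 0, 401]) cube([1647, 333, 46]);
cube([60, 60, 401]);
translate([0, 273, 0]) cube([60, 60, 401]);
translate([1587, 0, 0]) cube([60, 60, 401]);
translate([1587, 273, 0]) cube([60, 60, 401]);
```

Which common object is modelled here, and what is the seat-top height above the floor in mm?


A bench. The seat-top height is 447 mm.

A long slab on four corner posts — a bench. The slab sits at z = 401 with thickness 46, so the top is 401 + 46 = 447 mm.


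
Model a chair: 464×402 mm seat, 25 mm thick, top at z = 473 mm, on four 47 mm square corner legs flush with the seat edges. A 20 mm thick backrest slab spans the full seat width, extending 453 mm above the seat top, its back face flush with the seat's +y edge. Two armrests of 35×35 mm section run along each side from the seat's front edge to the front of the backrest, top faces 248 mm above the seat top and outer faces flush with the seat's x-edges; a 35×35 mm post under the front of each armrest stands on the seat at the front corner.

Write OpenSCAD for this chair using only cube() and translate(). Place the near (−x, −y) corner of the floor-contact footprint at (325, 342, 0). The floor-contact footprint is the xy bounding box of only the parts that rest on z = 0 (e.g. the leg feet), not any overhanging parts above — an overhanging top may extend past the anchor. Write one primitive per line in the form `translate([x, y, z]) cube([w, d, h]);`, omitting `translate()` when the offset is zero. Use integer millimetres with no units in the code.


translate([325, 342, 448]) cube([464, 402, 25]);
translate([325, 342, 0]) cube([47, 47, 448]);
translate([742, 342, 0]) cube([47, 47, 448]);
translate([325, 697, 0]) cube([47, 47, 448]);
translate([742, 697, 0]) cube([47, 47, 448]);
translate([325, 724, 473]) cube([464, 20, 453]);
translate([325, 342, 686]) cube([35, 382, 35]);
translate([754, 342, 686]) cube([35, 382, 35]);
translate([325, 342, 473]) cube([35, 35, 213]);
translate([754, 342, 473]) cube([35, 35, 213]);


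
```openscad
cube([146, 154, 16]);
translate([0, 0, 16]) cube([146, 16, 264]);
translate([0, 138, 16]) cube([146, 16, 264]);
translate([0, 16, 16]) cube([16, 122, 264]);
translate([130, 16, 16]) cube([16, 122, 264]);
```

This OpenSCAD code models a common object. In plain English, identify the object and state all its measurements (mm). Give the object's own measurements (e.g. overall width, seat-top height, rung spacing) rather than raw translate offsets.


An open-topped rectangular box: outside dimensions 146×154×280 mm, with a uniform wall and base thickness of 16 mm. The base is a full 146×154 slab on the floor; four walls sit on top of the base. The front and back walls (the −y and +y sides) span the full width; the two side walls fit between them.


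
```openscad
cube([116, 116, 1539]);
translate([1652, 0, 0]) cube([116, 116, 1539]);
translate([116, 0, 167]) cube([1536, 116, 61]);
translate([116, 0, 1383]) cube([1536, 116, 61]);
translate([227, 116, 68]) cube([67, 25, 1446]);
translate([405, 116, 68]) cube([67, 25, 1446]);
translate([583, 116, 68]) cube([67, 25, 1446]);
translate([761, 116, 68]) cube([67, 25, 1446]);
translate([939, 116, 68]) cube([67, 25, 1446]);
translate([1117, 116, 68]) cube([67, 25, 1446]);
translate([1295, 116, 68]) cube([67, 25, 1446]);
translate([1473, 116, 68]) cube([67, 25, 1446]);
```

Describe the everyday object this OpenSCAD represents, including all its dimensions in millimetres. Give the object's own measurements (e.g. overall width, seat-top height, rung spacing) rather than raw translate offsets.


A fence section. Two 116×116 mm posts, 1539 mm tall, stand on the floor with a clear span of 1536 mm between their inner faces. Two horizontal rails of 116×61 mm section span the gap between the posts with their undersides at z = 167 mm and z = 1383 mm, flush with the posts' −y face. 8 pickets, each 67 mm wide, 25 mm thick and 1446 mm tall, are fixed to the +y face of the rails with their bottoms at z = 68 mm, spaced across the span with a 111 mm gap after the −x post and between neighbouring pickets, with 112 mm left before the +x post.


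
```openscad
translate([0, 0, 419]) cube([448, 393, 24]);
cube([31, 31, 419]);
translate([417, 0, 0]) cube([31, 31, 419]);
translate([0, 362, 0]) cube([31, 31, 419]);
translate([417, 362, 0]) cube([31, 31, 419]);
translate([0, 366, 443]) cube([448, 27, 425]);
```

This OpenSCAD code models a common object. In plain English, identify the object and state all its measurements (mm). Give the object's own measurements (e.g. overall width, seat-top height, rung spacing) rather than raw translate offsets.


A chair. The seat is a 448×393×24 mm slab with its top at z = 443 mm, on four 31×31 mm corner legs (flush with the seat edges, standing on z = 0). A flat backrest 27 mm thick, 425 mm tall, spans the full seat width and rises from the seat top along its +y edge, rear face flush with the rear of the seat.


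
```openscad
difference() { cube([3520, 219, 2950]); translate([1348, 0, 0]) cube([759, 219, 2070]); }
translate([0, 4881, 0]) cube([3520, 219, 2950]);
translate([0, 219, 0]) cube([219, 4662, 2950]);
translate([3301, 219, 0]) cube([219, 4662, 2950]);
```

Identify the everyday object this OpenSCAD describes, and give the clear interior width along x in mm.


A single room. The interior width is 3082 mm.

Four walls enclosing a rectangle with a door in the front wall — a room. Outside width 3520 minus two 219 mm walls gives 3082 mm.


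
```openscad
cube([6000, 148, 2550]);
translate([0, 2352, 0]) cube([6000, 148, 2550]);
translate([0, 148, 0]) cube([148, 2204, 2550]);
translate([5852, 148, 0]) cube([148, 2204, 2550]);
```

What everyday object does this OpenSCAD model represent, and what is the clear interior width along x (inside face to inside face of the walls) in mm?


A house (or room) frame. The interior width is 5704 mm.

Four 2550 mm walls enclosing a rectangle with no floor or roof — a room or house frame. Outside width is 6000 mm and wall thickness is 148 mm, so the interior width is 6000 − 2 × 148 = 5704 mm.


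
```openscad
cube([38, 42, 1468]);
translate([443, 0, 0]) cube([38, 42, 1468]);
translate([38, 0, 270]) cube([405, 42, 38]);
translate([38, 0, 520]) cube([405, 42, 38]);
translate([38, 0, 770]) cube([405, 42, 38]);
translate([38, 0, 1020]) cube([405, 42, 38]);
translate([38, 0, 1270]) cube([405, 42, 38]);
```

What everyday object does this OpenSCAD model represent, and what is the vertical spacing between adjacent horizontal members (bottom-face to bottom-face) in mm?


A ladder. The rung spacing is 250 mm.

Two tall 38×42 posts with 5 short bars between them — a ladder. Adjacent rungs sit at z = 270 and z = 520, so the spacing is 520 − 270 = 250 mm.


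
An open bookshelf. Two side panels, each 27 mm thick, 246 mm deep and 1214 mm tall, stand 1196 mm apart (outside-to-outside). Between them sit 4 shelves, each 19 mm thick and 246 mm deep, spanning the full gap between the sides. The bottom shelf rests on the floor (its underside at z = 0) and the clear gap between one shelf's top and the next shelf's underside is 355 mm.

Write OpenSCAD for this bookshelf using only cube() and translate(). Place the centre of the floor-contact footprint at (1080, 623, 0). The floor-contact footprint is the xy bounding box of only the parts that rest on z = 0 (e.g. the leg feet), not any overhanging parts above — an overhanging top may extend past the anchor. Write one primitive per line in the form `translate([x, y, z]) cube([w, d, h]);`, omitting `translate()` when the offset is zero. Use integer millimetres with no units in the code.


translate([482, 500, 0]) cube([27, 246, 1214]);
translate([1651, 500, 0]) cube([27, 246, 1214]);
translate([509, 500, 0]) cube([1142, 246, 19]);
translate([509, 500, 374]) cube([1142, 246, 19]);
translate([509, 500, 748]) cube([1142, 246, 19]);
translate([509, 500, 1122]) cube([1142, 246, 19]);


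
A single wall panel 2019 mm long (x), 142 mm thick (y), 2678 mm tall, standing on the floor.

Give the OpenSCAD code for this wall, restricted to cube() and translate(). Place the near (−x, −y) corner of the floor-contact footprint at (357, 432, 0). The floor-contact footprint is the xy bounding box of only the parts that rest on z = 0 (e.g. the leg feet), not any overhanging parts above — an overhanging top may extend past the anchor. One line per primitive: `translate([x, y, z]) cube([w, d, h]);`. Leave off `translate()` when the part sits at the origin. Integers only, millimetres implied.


translate([357, 432, 0]) cube([2019, 142, 2678]);


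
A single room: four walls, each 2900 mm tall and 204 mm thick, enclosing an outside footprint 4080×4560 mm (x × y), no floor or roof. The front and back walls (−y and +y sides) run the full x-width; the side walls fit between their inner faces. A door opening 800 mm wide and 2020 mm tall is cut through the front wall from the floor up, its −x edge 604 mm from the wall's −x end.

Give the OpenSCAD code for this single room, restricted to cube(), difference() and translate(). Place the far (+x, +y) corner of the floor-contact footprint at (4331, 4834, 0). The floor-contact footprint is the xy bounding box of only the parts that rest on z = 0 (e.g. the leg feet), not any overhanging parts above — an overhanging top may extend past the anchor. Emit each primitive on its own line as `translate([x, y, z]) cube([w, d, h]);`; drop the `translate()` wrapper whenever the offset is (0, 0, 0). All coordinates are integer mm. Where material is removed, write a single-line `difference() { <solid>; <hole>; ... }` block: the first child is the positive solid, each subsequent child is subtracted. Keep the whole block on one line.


difference() { translate([251, 274, 0]) cube([4080, 204, 2900]); translate([855, 274, 0]) cube([800, 204, 2020]); }
translate([251, 4630, 0]) cube([4080, 204, 2900]);
translate([251, 478, 0]) cube([204, 4152, 2900]);
translate([4127, 478, 0]) cube([204, 4152, 2900]);


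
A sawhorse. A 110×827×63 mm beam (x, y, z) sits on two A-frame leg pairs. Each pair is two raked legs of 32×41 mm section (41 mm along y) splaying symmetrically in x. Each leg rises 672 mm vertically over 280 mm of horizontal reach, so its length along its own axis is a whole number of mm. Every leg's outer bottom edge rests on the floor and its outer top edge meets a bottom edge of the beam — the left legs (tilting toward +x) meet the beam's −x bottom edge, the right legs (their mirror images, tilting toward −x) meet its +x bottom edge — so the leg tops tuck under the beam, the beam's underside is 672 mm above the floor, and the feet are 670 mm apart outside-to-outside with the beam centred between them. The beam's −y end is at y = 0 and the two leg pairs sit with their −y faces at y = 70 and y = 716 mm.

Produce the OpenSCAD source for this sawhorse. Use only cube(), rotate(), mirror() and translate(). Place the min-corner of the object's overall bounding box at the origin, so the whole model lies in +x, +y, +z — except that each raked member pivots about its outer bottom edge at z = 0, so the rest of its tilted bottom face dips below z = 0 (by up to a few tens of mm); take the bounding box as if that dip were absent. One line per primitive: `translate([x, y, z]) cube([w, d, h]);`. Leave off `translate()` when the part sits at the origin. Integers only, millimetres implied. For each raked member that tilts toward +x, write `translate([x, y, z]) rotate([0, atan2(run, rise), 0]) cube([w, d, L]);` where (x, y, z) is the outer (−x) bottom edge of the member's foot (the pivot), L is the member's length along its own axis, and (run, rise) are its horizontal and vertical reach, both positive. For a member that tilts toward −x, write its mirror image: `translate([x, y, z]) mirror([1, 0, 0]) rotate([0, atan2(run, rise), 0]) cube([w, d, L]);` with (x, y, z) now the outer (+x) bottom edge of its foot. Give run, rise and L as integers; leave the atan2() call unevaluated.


// leg length = √(280² + 672²) = 728
// right-leg outer foot x = 2·280 + 110 = 670
// beam min-corner = (280, 0, 672)
translate([280, 0, 672]) cube([110, 827, 63]);
translate([0, 70, 0]) rotate([0, atan2(280, 672), 0]) cube([32, 41, 728]);
translate([670, 70, 0]) mirror([1, 0, 0]) rotate([0, atan2(280, 672), 0]) cube([32, 41, 728]);
translate([0, 716, 0]) rotate([0, atan2(280, 672), 0]) cube([32, 41, 728]);
translate([670, 716, 0]) mirror([1, 0, 0]) rotate([0, atan2(280, 672), 0]) cube([32, 41, 728]);


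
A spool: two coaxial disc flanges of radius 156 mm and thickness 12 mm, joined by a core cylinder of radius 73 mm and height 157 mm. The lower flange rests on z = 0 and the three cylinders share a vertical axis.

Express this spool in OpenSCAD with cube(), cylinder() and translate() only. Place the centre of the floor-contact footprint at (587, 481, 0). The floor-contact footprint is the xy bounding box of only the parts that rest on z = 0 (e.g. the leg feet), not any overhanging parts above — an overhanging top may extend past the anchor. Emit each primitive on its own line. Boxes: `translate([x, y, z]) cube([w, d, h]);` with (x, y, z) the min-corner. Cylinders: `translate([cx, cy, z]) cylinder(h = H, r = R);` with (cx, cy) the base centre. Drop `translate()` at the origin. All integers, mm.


translate([587, 481, 0]) cylinder(h = 12, r = 156);
translate([587, 481, 12]) cylinder(h = 157, r = 73);
translate([587, 481, 169]) cylinder(h = 12, r = 156);


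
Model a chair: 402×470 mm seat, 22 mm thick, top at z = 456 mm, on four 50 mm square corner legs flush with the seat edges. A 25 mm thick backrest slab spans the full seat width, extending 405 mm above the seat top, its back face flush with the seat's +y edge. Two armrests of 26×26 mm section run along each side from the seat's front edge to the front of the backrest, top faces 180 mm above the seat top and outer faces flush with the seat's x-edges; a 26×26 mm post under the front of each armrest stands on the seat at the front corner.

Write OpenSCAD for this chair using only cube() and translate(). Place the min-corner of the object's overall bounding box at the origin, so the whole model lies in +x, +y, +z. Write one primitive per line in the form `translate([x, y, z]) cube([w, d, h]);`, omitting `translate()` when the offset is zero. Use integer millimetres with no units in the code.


translate([0, 0, 434]) cube([402, 470, 22]);
cube([50, 50, 434]);
translate([352, 0, 0]) cube([50, 50, 434]);
translate([0, 420, 0]) cube([50, 50, 434]);
translate([352, 420, 0]) cube([50, 50, 434]);
translate([0, 445, 456]) cube([402, 25, 405]);
translate([0, 0, 610]) cube([26, 445, 26]);
translate([376, 0, 610]) cube([26, 445, 26]);
translate([0, 0, 456]) cube([26, 26, 154]);
translate([376, 0, 456]) cube([26, 26, 154]);


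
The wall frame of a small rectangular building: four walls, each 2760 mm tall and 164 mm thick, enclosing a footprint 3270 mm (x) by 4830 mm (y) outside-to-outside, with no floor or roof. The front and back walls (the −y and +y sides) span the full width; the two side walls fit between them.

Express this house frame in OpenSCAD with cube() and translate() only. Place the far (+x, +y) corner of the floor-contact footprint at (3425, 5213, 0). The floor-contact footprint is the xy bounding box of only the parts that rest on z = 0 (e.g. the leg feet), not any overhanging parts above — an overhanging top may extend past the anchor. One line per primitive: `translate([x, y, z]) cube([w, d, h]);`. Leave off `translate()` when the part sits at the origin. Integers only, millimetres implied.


translate([155, 383, 0]) cube([3270, 164, 2760]);
translate([155, 5049, 0]) cube([3270, 164, 2760]);
translate([155, 547, 0]) cube([164, 4502, 2760]);
translate([3261, 547, 0]) cube([164, 4502, 2760]);


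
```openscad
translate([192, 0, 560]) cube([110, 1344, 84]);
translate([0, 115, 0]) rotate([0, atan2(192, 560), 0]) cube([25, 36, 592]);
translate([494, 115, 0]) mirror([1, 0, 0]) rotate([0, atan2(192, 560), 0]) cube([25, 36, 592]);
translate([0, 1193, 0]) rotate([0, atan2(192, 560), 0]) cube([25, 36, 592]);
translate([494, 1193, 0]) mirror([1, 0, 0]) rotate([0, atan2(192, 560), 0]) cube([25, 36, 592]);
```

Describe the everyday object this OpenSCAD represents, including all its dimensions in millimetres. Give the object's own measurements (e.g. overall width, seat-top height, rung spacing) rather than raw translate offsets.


A sawhorse. A 110×1344×84 mm beam (x, y, z) sits on two A-frame leg pairs. Each pair is two raked legs of 25×36 mm section (36 mm along y) splaying symmetrically in x. Each leg rises 560 mm vertically over 192 mm of horizontal reach and is 592 mm long along its own axis. Every leg's outer bottom edge rests on the floor and its outer top edge meets a bottom edge of the beam — the left legs (tilting toward +x) meet the beam's −x bottom edge, the right legs (their mirror images, tilting toward −x) meet its +x bottom edge — so the leg tops tuck under the beam, the beam's underside is 560 mm above the floor, and the feet are 494 mm apart outside-to-outside with the beam centred between them. The two leg pairs are set in 115 mm from either end of the beam.


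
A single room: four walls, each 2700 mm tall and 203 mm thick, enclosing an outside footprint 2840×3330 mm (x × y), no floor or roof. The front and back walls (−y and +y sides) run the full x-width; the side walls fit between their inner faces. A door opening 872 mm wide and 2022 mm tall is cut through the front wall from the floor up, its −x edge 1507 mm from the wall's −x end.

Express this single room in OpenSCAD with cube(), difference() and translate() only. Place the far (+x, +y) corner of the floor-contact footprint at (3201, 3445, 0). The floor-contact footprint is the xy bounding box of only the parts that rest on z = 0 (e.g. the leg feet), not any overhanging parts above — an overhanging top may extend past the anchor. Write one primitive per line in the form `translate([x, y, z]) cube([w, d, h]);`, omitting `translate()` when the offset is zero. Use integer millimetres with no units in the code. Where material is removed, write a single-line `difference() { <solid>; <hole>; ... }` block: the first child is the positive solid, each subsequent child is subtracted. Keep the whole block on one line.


difference() { translate([361, 115, 0]) cube([2840, 203, 2700]); translate([1868, 115, 0]) cube([872, 203, 2022]); }
translate([361, 3242, 0]) cube([2840, 203, 2700]);
translate([361, 318, 0]) cube([203, 2924, 2700]);
translate([2998, 318, 0]) cube([203, 2924, 2700]);


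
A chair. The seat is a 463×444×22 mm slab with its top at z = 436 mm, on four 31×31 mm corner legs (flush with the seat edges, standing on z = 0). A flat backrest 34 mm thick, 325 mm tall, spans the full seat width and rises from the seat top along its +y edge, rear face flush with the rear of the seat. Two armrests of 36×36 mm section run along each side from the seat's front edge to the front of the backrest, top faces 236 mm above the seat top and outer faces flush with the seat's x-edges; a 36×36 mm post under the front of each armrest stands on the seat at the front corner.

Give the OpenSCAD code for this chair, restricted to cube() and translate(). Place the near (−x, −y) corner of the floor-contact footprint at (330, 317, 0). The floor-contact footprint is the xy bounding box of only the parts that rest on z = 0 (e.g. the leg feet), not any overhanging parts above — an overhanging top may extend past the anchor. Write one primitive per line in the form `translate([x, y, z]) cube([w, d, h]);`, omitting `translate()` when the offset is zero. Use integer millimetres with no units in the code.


// leg_h = 436 - 22 = 414
// arm post h = 236 - 36 = 200
translate([330, 317, 414]) cube([463, 444, 22]);
translate([330, 317, 0]) cube([31, 31, 414]);
translate([762, 317, 0]) cube([31, 31, 414]);
translate([330, 730, 0]) cube([31, 31, 414]);
translate([762, 730, 0]) cube([31, 31, 414]);
translate([330, 727, 436]) cube([463, 34, 325]);
translate([330, 317, 636]) cube([36, 410, 36]);
translate([757, 317, 636]) cube([36, 410, 36]);
translate([330, 317, 436]) cube([36, 36, 200]);
translate([757, 317, 436]) cube([36, 36, 200]);
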